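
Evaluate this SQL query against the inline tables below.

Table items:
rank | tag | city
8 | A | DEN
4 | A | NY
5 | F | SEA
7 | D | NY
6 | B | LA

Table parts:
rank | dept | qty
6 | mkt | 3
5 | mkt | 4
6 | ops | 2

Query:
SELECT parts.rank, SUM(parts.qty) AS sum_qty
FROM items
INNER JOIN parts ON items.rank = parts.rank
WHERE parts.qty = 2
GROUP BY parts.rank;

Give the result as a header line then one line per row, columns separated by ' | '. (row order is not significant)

After JOIN parts (3 rows):
items.rank | items.tag | items.city | parts.rank | parts.dept | parts.qty
5 | F | SEA | 5 | mkt | 4
6 | B | LA | 6 | mkt | 3
6 | B | LA | 6 | ops | 2
After WHERE (1 rows):
items.rank | items.tag | items.city | parts.rank | parts.dept | parts.qty
6 | B | LA | 6 | ops | 2
After GROUP BY (1 rows):
parts.rank | sum_qty
6 | 2

== RESULT ==
parts.rank | sum_qty
6 | 2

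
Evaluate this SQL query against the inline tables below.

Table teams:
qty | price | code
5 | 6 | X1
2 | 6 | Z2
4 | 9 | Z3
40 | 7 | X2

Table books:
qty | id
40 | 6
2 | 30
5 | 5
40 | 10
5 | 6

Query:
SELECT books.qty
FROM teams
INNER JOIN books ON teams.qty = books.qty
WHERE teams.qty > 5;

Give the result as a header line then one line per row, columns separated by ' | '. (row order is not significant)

== RESULT ==
books.qty
40
40

Derivation:
After JOIN books (5 rows):
teams.qty | teams.price | teams.code | books.qty | books.id
5 | 6 | X1 | 5 | 5
5 | 6 | X1 | 5 | 6
2 | 6 | Z2 | 2 | 30
40 | 7 | X2 | 40 | 6
40 | 7 | X2 | 40 | 10
After WHERE (2 rows):
teams.qty | teams.price | teams.code | books.qty | books.id
40 | 7 | X2 | 40 | 6
40 | 7 | X2 | 40 | 10
After SELECT (2 rows):
books.qty
40
40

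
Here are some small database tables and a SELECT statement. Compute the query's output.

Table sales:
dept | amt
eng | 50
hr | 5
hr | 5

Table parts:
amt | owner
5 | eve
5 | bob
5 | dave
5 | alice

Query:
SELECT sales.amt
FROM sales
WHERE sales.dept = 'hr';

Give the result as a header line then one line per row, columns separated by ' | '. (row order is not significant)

== RESULT ==
sales.amt
5
5

Derivation:
After WHERE (2 rows):
sales.dept | sales.amt
hr | 5
hr | 5
After SELECT (2 rows):
sales.amt
5
5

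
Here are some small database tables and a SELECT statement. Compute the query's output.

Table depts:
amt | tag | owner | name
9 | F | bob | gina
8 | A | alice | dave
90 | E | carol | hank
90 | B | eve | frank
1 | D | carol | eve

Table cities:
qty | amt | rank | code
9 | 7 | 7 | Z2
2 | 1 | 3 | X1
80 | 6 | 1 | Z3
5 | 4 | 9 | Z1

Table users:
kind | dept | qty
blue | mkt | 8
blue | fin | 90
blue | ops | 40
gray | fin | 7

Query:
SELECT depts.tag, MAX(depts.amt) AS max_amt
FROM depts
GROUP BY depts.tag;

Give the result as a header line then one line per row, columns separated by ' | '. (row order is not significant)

== RESULT ==
depts.tag | max_amt
F | 9
A | 8
E | 90
B | 90
D | 1

Derivation:
After GROUP BY (5 rows):
depts.tag | max_amt
F | 9
A | 8
E | 90
B | 90
D | 1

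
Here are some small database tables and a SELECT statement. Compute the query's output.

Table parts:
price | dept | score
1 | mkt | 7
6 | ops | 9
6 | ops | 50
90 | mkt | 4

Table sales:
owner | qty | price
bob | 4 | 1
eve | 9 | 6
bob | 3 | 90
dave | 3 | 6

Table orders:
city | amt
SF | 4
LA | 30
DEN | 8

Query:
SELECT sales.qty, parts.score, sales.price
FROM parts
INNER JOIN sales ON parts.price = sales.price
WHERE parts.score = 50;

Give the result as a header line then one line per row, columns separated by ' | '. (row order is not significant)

After JOIN sales (6 rows):
parts.price | parts.dept | parts.score | sales.owner | sales.qty | sales.price
1 | mkt | 7 | bob | 4 | 1
6 | ops | 9 | eve | 9 | 6
6 | ops | 9 | dave | 3 | 6
6 | ops | 50 | eve | 9 | 6
6 | ops | 50 | dave | 3 | 6
90 | mkt | 4 | bob | 3 | 90
After WHERE (2 rows):
parts.price | parts.dept | parts.score | sales.owner | sales.qty | sales.price
6 | ops | 50 | eve | 9 | 6
6 | ops | 50 | dave | 3 | 6
After SELECT (2 rows):
sales.qty | parts.score | sales.price
9 | 50 | 6
3 | 50 | 6

== RESULT ==
sales.qty | parts.score | sales.price
9 | 50 | 6
3 | 50 | 6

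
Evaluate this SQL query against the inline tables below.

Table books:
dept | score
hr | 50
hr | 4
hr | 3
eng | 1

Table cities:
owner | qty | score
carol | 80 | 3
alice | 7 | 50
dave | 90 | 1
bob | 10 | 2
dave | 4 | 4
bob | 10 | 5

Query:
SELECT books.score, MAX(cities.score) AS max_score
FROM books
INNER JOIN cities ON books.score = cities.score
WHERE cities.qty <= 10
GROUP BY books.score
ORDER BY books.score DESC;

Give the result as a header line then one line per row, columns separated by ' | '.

== RESULT ==
books.score | max_score
50 | 50
4 | 4

Derivation:
After JOIN cities (4 rows):
books.dept | books.score | cities.owner | cities.qty | cities.score
hr | 50 | alice | 7 | 50
hr | 4 | dave | 4 | 4
hr | 3 | carol | 80 | 3
eng | 1 | dave | 90 | 1
After WHERE (2 rows):
books.dept | books.score | cities.owner | cities.qty | cities.score
hr | 50 | alice | 7 | 50
hr | 4 | dave | 4 | 4
After GROUP BY (2 rows):
books.score | max_score
50 | 50
4 | 4
After ORDER BY (2 rows):
books.score | max_score
50 | 50
4 | 4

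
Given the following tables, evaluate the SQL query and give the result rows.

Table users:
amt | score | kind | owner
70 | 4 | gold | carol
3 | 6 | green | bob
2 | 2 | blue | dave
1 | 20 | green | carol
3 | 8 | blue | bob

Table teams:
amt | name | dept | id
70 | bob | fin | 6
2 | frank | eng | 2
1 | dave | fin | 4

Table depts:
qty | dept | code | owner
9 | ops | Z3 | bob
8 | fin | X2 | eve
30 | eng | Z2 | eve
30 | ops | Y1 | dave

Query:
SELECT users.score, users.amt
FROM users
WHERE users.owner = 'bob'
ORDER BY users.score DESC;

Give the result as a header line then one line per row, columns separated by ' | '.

After WHERE (2 rows):
users.amt | users.score | users.kind | users.owner
3 | 6 | green | bob
3 | 8 | blue | bob
After SELECT (2 rows):
users.score | users.amt
6 | 3
8 | 3
After ORDER BY (2 rows):
users.score | users.amt
8 | 3
6 | 3

== RESULT ==
users.score | users.amt
8 | 3
6 | 3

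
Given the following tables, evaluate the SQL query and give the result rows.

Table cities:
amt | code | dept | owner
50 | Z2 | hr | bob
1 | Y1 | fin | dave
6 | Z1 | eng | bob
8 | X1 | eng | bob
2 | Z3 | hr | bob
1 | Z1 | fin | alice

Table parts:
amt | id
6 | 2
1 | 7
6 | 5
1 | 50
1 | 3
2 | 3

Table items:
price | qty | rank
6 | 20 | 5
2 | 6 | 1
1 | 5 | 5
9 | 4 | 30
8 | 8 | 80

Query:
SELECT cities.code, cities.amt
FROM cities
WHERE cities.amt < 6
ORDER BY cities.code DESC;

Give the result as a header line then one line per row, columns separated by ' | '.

== RESULT ==
cities.code | cities.amt
Z3 | 2
Z1 | 1
Y1 | 1

Derivation:
After WHERE (3 rows):
cities.amt | cities.code | cities.dept | cities.owner
1 | Y1 | fin | dave
2 | Z3 | hr | bob
1 | Z1 | fin | alice
After SELECT (3 rows):
cities.code | cities.amt
Y1 | 1
Z3 | 2
Z1 | 1
After ORDER BY (3 rows):
cities.code | cities.amt
Z3 | 2
Z1 | 1
Y1 | 1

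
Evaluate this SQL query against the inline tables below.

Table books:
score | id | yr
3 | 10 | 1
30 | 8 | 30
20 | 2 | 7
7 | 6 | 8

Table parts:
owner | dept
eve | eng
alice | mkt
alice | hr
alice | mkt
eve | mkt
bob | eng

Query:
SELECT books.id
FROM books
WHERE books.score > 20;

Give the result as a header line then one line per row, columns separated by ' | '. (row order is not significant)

== RESULT ==
books.id
8

Derivation:
After WHERE (1 rows):
books.score | books.id | books.yr
30 | 8 | 30
After SELECT (1 rows):
books.id
8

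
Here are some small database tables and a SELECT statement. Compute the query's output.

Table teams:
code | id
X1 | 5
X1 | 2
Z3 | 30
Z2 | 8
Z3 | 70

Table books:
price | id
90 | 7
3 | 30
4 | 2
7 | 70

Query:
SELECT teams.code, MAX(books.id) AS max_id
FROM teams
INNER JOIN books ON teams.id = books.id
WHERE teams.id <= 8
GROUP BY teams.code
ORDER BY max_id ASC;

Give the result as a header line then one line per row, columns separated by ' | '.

== RESULT ==
teams.code | max_id
X1 | 2

Derivation:
After JOIN books (3 rows):
teams.code | teams.id | books.price | books.id
X1 | 2 | 4 | 2
Z3 | 30 | 3 | 30
Z3 | 70 | 7 | 70
After WHERE (1 rows):
teams.code | teams.id | books.price | books.id
X1 | 2 | 4 | 2
After GROUP BY (1 rows):
teams.code | max_id
X1 | 2
After ORDER BY (1 rows):
teams.code | max_id
X1 | 2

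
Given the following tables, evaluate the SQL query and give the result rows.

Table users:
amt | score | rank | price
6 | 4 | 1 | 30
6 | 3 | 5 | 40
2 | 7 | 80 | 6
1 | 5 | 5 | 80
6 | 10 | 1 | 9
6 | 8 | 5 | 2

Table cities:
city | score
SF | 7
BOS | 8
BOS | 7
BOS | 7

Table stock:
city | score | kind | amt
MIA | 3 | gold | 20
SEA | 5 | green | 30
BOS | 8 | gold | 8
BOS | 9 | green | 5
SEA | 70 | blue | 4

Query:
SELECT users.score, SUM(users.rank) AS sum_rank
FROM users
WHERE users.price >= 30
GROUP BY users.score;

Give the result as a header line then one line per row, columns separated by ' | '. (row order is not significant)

== RESULT ==
users.score | sum_rank
4 | 1
3 | 5
5 | 5

Derivation:
After WHERE (3 rows):
users.amt | users.score | users.rank | users.price
6 | 4 | 1 | 30
6 | 3 | 5 | 40
1 | 5 | 5 | 80
After GROUP BY (3 rows):
users.score | sum_rank
4 | 1
3 | 5
5 | 5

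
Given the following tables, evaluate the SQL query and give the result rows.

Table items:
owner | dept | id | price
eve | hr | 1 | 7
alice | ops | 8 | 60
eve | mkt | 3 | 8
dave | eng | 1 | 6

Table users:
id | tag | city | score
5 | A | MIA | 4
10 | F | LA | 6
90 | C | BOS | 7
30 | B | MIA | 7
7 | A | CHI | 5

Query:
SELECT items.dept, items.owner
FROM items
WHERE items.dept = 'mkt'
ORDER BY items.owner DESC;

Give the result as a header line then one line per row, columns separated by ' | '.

== RESULT ==
items.dept | items.owner
mkt | eve

Derivation:
After WHERE (1 rows):
items.owner | items.dept | items.id | items.price
eve | mkt | 3 | 8
After SELECT (1 rows):
items.dept | items.owner
mkt | eve
After ORDER BY (1 rows):
items.dept | items.owner
mkt | eve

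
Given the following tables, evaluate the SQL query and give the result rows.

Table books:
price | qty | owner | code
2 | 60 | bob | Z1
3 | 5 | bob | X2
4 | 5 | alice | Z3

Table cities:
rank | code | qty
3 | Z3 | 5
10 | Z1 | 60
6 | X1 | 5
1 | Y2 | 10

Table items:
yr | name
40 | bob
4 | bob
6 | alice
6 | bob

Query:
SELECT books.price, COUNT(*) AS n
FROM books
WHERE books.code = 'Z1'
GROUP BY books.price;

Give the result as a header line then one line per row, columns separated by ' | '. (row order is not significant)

After WHERE (1 rows):
books.price | books.qty | books.owner | books.code
2 | 60 | bob | Z1
After GROUP BY (1 rows):
books.price | n
2 | 1

== RESULT ==
books.price | n
2 | 1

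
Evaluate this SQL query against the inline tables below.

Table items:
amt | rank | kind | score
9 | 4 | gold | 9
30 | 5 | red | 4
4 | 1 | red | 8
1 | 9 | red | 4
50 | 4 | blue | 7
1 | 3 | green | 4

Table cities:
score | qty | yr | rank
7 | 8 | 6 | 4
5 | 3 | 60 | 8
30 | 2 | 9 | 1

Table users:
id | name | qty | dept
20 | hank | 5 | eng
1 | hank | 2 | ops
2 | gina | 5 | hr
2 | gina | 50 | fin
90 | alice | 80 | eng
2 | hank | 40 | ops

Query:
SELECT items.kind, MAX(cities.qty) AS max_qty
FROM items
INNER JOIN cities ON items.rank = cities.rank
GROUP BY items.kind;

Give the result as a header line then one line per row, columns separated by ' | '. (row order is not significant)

== RESULT ==
items.kind | max_qty
gold | 8
red | 2
blue | 8

Derivation:
After JOIN cities (3 rows):
items.amt | items.rank | items.kind | items.score | cities.score | cities.qty | cities.yr | cities.rank
9 | 4 | gold | 9 | 7 | 8 | 6 | 4
4 | 1 | red | 8 | 30 | 2 | 9 | 1
50 | 4 | blue | 7 | 7 | 8 | 6 | 4
After GROUP BY (3 rows):
items.kind | max_qty
gold | 8
red | 2
blue | 8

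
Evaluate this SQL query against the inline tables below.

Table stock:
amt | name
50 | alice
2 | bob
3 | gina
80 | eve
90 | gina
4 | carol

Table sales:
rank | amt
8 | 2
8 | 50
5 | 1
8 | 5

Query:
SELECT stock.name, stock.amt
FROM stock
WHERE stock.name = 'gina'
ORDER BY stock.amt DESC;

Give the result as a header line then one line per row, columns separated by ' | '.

== RESULT ==
stock.name | stock.amt
gina | 90
gina | 3

Derivation:
After WHERE (2 rows):
stock.amt | stock.name
3 | gina
90 | gina
After SELECT (2 rows):
stock.name | stock.amt
gina | 3
gina | 90
After ORDER BY (2 rows):
stock.name | stock.amt
gina | 90
gina | 3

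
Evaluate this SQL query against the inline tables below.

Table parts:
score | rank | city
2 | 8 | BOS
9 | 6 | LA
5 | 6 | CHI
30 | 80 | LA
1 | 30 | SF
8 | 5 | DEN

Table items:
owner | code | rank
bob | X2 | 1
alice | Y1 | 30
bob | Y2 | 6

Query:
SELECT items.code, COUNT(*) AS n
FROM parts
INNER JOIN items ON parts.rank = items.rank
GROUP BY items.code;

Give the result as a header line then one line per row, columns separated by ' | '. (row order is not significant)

== RESULT ==
items.code | n
Y2 | 2
Y1 | 1

Derivation:
After JOIN items (3 rows):
parts.score | parts.rank | parts.city | items.owner | items.code | items.rank
9 | 6 | LA | bob | Y2 | 6
5 | 6 | CHI | bob | Y2 | 6
1 | 30 | SF | alice | Y1 | 30
After GROUP BY (2 rows):
items.code | n
Y2 | 2
Y1 | 1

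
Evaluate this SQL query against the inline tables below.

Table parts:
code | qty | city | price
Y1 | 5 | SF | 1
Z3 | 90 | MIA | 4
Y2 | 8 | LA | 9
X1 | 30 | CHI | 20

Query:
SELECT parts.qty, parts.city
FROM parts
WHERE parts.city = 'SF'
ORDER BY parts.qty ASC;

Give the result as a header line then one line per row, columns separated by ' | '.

After WHERE (1 rows):
parts.code | parts.qty | parts.city | parts.price
Y1 | 5 | SF | 1
After SELECT (1 rows):
parts.qty | parts.city
5 | SF
After ORDER BY (1 rows):
parts.qty | parts.city
5 | SF

== RESULT ==
parts.qty | parts.city
5 | SF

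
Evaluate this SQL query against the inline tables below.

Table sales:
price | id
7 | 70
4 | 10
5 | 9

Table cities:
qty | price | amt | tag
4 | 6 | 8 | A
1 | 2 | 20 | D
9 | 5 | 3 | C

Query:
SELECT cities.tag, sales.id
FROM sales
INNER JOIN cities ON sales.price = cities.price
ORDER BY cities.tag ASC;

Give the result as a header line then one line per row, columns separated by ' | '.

== RESULT ==
cities.tag | sales.id
C | 9

Derivation:
After JOIN cities (1 rows):
sales.price | sales.id | cities.qty | cities.price | cities.amt | cities.tag
5 | 9 | 9 | 5 | 3 | C
After SELECT (1 rows):
cities.tag | sales.id
C | 9
After ORDER BY (1 rows):
cities.tag | sales.id
C | 9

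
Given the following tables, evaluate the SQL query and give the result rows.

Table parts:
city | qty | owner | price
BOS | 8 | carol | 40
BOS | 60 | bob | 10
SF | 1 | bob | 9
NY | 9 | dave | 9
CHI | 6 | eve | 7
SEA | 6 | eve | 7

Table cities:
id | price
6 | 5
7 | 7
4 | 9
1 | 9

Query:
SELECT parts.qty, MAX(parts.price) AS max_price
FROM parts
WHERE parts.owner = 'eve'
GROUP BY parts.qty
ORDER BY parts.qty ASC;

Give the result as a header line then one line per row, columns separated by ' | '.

== RESULT ==
parts.qty | max_price
6 | 7

Derivation:
After WHERE (2 rows):
parts.city | parts.qty | parts.owner | parts.price
CHI | 6 | eve | 7
SEA | 6 | eve | 7
After GROUP BY (1 rows):
parts.qty | max_price
6 | 7
After ORDER BY (1 rows):
parts.qty | max_price
6 | 7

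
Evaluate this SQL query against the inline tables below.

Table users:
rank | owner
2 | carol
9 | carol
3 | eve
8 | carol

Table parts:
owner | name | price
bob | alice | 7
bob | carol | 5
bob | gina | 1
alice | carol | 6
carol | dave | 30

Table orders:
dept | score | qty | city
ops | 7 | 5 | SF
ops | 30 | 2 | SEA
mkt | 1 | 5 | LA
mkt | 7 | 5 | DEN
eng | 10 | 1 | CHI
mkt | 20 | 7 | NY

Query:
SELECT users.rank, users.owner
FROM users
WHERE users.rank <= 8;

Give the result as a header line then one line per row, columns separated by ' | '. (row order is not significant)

After WHERE (3 rows):
users.rank | users.owner
2 | carol
3 | eve
8 | carol
After SELECT (3 rows):
users.rank | users.owner
2 | carol
3 | eve
8 | carol

== RESULT ==
users.rank | users.owner
2 | carol
3 | eve
8 | carol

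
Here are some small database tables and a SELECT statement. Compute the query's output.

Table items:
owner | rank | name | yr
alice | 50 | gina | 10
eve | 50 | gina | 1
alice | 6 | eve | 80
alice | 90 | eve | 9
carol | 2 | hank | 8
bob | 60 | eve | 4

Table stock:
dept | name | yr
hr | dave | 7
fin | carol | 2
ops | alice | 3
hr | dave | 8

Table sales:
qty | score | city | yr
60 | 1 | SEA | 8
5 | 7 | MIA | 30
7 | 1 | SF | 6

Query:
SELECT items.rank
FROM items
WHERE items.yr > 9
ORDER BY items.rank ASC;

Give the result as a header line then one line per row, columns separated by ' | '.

== RESULT ==
items.rank
6
50

Derivation:
After WHERE (2 rows):
items.owner | items.rank | items.name | items.yr
alice | 50 | gina | 10
alice | 6 | eve | 80
After SELECT (2 rows):
items.rank
50
6
After ORDER BY (2 rows):
items.rank
6
50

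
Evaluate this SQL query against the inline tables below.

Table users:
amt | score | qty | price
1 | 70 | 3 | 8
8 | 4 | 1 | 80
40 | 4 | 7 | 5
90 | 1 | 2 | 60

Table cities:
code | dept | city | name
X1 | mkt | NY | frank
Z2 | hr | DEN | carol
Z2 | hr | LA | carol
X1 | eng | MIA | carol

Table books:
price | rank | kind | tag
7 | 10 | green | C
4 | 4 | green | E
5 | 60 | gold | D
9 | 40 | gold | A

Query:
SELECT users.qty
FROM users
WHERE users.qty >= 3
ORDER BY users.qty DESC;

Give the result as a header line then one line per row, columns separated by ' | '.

== RESULT ==
users.qty
7
3

Derivation:
After WHERE (2 rows):
users.amt | users.score | users.qty | users.price
1 | 70 | 3 | 8
40 | 4 | 7 | 5
After SELECT (2 rows):
users.qty
3
7
After ORDER BY (2 rows):
users.qty
7
3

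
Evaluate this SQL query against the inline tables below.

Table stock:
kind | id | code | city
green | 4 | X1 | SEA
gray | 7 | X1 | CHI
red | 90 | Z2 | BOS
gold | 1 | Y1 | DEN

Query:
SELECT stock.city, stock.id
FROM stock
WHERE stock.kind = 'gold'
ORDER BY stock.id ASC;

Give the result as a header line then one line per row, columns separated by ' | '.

== RESULT ==
stock.city | stock.id
DEN | 1

Derivation:
After WHERE (1 rows):
stock.kind | stock.id | stock.code | stock.city
gold | 1 | Y1 | DEN
After SELECT (1 rows):
stock.city | stock.id
DEN | 1
After ORDER BY (1 rows):
stock.city | stock.id
DEN | 1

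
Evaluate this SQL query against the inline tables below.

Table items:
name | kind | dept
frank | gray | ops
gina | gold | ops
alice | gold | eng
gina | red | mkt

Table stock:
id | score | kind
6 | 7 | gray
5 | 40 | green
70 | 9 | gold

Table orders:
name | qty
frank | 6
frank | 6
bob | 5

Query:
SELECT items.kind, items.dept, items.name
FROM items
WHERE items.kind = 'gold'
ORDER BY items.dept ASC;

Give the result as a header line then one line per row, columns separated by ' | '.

== RESULT ==
items.kind | items.dept | items.name
gold | eng | alice
gold | ops | gina

Derivation:
After WHERE (2 rows):
items.name | items.kind | items.dept
gina | gold | ops
alice | gold | eng
After SELECT (2 rows):
items.kind | items.dept | items.name
gold | ops | gina
gold | eng | alice
After ORDER BY (2 rows):
items.kind | items.dept | items.name
gold | eng | alice
gold | ops | gina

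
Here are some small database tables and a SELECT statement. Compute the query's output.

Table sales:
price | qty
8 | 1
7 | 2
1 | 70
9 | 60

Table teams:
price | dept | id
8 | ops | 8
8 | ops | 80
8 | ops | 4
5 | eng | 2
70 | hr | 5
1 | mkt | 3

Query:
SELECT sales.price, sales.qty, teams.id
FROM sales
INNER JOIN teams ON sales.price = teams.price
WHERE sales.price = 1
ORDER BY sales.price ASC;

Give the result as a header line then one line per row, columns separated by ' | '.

== RESULT ==
sales.price | sales.qty | teams.id
1 | 70 | 3

Derivation:
After JOIN teams (4 rows):
sales.price | sales.qty | teams.price | teams.dept | teams.id
8 | 1 | 8 | ops | 8
8 | 1 | 8 | ops | 80
8 | 1 | 8 | ops | 4
1 | 70 | 1 | mkt | 3
After WHERE (1 rows):
sales.price | sales.qty | teams.price | teams.dept | teams.id
1 | 70 | 1 | mkt | 3
After SELECT (1 rows):
sales.price | sales.qty | teams.id
1 | 70 | 3
After ORDER BY (1 rows):
sales.price | sales.qty | teams.id
1 | 70 | 3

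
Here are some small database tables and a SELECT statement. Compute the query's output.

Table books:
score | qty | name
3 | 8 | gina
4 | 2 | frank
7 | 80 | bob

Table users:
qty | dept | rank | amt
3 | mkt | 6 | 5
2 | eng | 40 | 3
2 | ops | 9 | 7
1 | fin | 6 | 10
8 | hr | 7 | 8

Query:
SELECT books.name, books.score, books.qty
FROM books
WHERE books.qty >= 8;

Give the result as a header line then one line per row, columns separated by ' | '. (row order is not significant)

== RESULT ==
books.name | books.score | books.qty
gina | 3 | 8
bob | 7 | 80

Derivation:
After WHERE (2 rows):
books.score | books.qty | books.name
3 | 8 | gina
7 | 80 | bob
After SELECT (2 rows):
books.name | books.score | books.qty
gina | 3 | 8
bob | 7 | 80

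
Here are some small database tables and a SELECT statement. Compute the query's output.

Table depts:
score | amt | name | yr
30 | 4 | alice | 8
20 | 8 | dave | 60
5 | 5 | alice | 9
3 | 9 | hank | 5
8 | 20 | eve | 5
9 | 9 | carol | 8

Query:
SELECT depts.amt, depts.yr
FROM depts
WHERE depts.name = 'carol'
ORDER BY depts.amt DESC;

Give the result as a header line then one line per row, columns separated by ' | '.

== RESULT ==
depts.amt | depts.yr
9 | 8

Derivation:
After WHERE (1 rows):
depts.score | depts.amt | depts.name | depts.yr
9 | 9 | carol | 8
After SELECT (1 rows):
depts.amt | depts.yr
9 | 8
After ORDER BY (1 rows):
depts.amt | depts.yr
9 | 8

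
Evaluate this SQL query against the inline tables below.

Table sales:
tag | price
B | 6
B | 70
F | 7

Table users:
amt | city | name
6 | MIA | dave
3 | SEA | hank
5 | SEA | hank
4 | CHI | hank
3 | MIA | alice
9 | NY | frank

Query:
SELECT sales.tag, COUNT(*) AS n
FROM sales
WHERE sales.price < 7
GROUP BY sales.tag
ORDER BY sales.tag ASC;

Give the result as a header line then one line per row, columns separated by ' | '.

== RESULT ==
sales.tag | n
B | 1

Derivation:
After WHERE (1 rows):
sales.tag | sales.price
B | 6
After GROUP BY (1 rows):
sales.tag | n
B | 1
After ORDER BY (1 rows):
sales.tag | n
B | 1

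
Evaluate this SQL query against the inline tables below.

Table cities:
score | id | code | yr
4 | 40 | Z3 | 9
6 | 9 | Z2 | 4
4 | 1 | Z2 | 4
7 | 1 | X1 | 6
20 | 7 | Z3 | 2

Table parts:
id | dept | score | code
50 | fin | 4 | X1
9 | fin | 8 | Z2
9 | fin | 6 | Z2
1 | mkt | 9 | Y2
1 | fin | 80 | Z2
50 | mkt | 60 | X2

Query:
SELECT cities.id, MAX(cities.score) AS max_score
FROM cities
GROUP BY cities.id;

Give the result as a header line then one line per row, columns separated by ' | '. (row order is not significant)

== RESULT ==
cities.id | max_score
40 | 4
9 | 6
1 | 7
7 | 20

Derivation:
After GROUP BY (4 rows):
cities.id | max_score
40 | 4
9 | 6
1 | 7
7 | 20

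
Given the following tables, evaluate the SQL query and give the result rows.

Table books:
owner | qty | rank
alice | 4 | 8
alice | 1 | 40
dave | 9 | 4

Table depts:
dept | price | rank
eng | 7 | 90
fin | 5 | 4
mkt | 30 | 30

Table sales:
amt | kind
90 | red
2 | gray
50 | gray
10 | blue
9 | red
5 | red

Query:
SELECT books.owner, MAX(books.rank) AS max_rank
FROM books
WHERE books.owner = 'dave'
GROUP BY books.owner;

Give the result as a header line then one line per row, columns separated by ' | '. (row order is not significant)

After WHERE (1 rows):
books.owner | books.qty | books.rank
dave | 9 | 4
After GROUP BY (1 rows):
books.owner | max_rank
dave | 4

== RESULT ==
books.owner | max_rank
dave | 4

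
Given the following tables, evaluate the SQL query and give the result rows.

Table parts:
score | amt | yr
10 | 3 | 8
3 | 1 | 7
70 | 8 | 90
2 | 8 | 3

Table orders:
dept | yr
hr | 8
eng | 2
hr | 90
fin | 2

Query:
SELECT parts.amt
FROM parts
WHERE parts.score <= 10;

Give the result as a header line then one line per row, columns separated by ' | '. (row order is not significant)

After WHERE (3 rows):
parts.score | parts.amt | parts.yr
10 | 3 | 8
3 | 1 | 7
2 | 8 | 3
After SELECT (3 rows):
parts.amt
3
1
8

== RESULT ==
parts.amt
3
1
8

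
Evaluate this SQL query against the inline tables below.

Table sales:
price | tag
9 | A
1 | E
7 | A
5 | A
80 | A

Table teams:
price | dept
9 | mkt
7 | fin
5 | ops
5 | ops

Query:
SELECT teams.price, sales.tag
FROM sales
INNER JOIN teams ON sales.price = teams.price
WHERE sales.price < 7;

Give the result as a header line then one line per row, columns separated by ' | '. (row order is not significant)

After JOIN teams (4 rows):
sales.price | sales.tag | teams.price | teams.dept
9 | A | 9 | mkt
7 | A | 7 | fin
5 | A | 5 | ops
5 | A | 5 | ops
After WHERE (2 rows):
sales.price | sales.tag | teams.price | teams.dept
5 | A | 5 | ops
5 | A | 5 | ops
After SELECT (2 rows):
teams.price | sales.tag
5 | A
5 | A

== RESULT ==
teams.price | sales.tag
5 | A
5 | A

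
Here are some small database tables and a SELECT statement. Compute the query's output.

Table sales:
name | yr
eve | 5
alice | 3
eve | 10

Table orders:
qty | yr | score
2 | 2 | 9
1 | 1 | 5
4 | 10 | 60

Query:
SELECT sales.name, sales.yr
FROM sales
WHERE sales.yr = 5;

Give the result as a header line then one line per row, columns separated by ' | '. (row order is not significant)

After WHERE (1 rows):
sales.name | sales.yr
eve | 5
After SELECT (1 rows):
sales.name | sales.yr
eve | 5

== RESULT ==
sales.name | sales.yr
eve | 5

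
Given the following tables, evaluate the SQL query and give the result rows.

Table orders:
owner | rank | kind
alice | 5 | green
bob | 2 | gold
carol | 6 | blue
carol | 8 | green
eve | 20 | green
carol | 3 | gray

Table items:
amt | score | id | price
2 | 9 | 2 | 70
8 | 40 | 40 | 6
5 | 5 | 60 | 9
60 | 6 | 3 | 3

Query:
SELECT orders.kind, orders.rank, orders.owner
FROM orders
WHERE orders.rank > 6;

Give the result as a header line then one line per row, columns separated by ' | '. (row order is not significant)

== RESULT ==
orders.kind | orders.rank | orders.owner
green | 8 | carol
green | 20 | eve

Derivation:
After WHERE (2 rows):
orders.owner | orders.rank | orders.kind
carol | 8 | green
eve | 20 | green
After SELECT (2 rows):
orders.kind | orders.rank | orders.owner
green | 8 | carol
green | 20 | eve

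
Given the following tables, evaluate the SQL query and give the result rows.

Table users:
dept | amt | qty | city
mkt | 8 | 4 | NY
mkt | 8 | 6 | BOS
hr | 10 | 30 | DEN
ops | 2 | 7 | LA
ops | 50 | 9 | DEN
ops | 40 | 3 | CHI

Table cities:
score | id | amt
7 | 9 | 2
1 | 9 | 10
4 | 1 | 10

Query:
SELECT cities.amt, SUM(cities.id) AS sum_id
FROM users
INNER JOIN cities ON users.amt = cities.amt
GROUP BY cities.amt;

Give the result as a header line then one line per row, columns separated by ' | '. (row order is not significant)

After JOIN cities (3 rows):
users.dept | users.amt | users.qty | users.city | cities.score | cities.id | cities.amt
hr | 10 | 30 | DEN | 1 | 9 | 10
hr | 10 | 30 | DEN | 4 | 1 | 10
ops | 2 | 7 | LA | 7 | 9 | 2
After GROUP BY (2 rows):
cities.amt | sum_id
10 | 10
2 | 9

== RESULT ==
cities.amt | sum_id
10 | 10
2 | 9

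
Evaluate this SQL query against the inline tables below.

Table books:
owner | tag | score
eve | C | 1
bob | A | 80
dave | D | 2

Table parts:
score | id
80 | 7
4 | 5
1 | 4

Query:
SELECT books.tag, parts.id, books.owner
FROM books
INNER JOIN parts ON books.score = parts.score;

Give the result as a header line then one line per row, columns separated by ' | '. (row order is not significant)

== RESULT ==
books.tag | parts.id | books.owner
C | 4 | eve
A | 7 | bob

Derivation:
After JOIN parts (2 rows):
books.owner | books.tag | books.score | parts.score | parts.id
eve | C | 1 | 1 | 4
bob | A | 80 | 80 | 7
After SELECT (2 rows):
books.tag | parts.id | books.owner
C | 4 | eve
A | 7 | bob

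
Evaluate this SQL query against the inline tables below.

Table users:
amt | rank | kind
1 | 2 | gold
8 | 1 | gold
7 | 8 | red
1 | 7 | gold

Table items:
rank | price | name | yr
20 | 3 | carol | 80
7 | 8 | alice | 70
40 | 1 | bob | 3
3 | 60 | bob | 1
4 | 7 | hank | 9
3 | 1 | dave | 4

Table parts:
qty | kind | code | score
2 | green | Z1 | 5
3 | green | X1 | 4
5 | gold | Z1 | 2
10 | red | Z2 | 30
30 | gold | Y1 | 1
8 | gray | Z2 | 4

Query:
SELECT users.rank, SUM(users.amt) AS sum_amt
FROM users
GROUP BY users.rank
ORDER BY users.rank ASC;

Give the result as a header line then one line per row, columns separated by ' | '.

After GROUP BY (4 rows):
users.rank | sum_amt
2 | 1
1 | 8
8 | 7
7 | 1
After ORDER BY (4 rows):
users.rank | sum_amt
1 | 8
2 | 1
7 | 1
8 | 7

== RESULT ==
users.rank | sum_amt
1 | 8
2 | 1
7 | 1
8 | 7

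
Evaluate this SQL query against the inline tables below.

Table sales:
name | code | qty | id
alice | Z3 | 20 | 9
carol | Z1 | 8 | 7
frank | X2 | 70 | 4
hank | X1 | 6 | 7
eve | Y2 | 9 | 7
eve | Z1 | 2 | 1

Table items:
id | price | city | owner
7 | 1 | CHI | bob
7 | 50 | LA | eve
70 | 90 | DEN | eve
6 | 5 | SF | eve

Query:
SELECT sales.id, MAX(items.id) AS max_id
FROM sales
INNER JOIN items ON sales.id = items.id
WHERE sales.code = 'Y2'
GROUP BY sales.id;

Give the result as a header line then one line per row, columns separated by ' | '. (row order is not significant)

After JOIN items (6 rows):
sales.name | sales.code | sales.qty | sales.id | items.id | items.price | items.city | items.owner
carol | Z1 | 8 | 7 | 7 | 1 | CHI | bob
carol | Z1 | 8 | 7 | 7 | 50 | LA | eve
hank | X1 | 6 | 7 | 7 | 1 | CHI | bob
hank | X1 | 6 | 7 | 7 | 50 | LA | eve
eve | Y2 | 9 | 7 | 7 | 1 | CHI | bob
eve | Y2 | 9 | 7 | 7 | 50 | LA | eve
After WHERE (2 rows):
sales.name | sales.code | sales.qty | sales.id | items.id | items.price | items.city | items.owner
eve | Y2 | 9 | 7 | 7 | 1 | CHI | bob
eve | Y2 | 9 | 7 | 7 | 50 | LA | eve
After GROUP BY (1 rows):
sales.id | max_id
7 | 7

== RESULT ==
sales.id | max_id
7 | 7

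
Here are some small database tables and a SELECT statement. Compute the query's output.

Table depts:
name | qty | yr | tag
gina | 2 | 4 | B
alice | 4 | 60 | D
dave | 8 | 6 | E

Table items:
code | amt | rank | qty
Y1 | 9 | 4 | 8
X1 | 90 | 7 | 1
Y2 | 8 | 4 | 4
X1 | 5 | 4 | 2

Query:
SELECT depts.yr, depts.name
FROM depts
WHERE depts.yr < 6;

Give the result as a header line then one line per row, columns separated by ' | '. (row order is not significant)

== RESULT ==
depts.yr | depts.name
4 | gina

Derivation:
After WHERE (1 rows):
depts.name | depts.qty | depts.yr | depts.tag
gina | 2 | 4 | B
After SELECT (1 rows):
depts.yr | depts.name
4 | gina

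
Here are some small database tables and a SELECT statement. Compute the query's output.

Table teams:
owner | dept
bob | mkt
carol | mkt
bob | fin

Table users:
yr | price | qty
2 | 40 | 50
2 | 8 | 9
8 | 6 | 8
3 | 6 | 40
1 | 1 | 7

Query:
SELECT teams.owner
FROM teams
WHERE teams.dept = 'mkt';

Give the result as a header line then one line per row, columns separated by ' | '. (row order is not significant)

After WHERE (2 rows):
teams.owner | teams.dept
bob | mkt
carol | mkt
After SELECT (2 rows):
teams.owner
bob
carol

== RESULT ==
teams.owner
bob
carol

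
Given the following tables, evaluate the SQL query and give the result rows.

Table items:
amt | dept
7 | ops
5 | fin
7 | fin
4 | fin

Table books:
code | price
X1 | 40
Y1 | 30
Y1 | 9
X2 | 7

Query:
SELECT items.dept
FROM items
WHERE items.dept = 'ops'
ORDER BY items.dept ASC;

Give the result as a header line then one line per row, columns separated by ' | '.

== RESULT ==
items.dept
ops

Derivation:
After WHERE (1 rows):
items.amt | items.dept
7 | ops
After SELECT (1 rows):
items.dept
ops
After ORDER BY (1 rows):
items.dept
ops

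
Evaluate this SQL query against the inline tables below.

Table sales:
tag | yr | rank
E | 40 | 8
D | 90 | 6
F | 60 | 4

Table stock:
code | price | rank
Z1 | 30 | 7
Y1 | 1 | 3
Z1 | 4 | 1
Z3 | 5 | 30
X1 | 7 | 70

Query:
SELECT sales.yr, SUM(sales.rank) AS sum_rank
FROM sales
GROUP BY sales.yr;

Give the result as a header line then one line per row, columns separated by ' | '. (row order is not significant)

After GROUP BY (3 rows):
sales.yr | sum_rank
40 | 8
90 | 6
60 | 4

== RESULT ==
sales.yr | sum_rank
40 | 8
90 | 6
60 | 4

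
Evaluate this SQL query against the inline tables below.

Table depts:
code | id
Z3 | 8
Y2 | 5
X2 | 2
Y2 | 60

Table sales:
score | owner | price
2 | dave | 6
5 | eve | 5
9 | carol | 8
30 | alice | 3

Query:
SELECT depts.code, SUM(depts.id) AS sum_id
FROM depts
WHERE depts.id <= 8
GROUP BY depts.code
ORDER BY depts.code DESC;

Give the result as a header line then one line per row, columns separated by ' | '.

After WHERE (3 rows):
depts.code | depts.id
Z3 | 8
Y2 | 5
X2 | 2
After GROUP BY (3 rows):
depts.code | sum_id
Z3 | 8
Y2 | 5
X2 | 2
After ORDER BY (3 rows):
depts.code | sum_id
Z3 | 8
Y2 | 5
X2 | 2

== RESULT ==
depts.code | sum_id
Z3 | 8
Y2 | 5
X2 | 2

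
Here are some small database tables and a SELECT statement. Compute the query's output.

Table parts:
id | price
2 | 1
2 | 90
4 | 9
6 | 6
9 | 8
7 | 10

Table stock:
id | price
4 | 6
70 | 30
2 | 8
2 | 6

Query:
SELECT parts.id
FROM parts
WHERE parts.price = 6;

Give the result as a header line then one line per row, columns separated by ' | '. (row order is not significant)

== RESULT ==
parts.id
6

Derivation:
After WHERE (1 rows):
parts.id | parts.price
6 | 6
After SELECT (1 rows):
parts.id
6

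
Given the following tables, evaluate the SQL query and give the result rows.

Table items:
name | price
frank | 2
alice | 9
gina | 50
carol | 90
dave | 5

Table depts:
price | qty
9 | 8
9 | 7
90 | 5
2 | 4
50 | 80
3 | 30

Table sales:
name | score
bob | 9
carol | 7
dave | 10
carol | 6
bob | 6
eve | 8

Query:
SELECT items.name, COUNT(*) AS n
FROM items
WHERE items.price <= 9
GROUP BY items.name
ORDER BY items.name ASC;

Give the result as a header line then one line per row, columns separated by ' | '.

== RESULT ==
items.name | n
alice | 1
dave | 1
frank | 1

Derivation:
After WHERE (3 rows):
items.name | items.price
frank | 2
alice | 9
dave | 5
After GROUP BY (3 rows):
items.name | n
frank | 1
alice | 1
dave | 1
After ORDER BY (3 rows):
items.name | n
alice | 1
dave | 1
frank | 1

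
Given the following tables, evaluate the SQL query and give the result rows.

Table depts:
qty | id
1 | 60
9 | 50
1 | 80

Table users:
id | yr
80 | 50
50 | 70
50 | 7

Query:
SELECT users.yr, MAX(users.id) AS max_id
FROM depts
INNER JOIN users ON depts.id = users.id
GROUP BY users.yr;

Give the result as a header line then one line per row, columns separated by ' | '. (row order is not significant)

== RESULT ==
users.yr | max_id
70 | 50
7 | 50
50 | 80

Derivation:
After JOIN users (3 rows):
depts.qty | depts.id | users.id | users.yr
9 | 50 | 50 | 70
9 | 50 | 50 | 7
1 | 80 | 80 | 50
After GROUP BY (3 rows):
users.yr | max_id
70 | 50
7 | 50
50 | 80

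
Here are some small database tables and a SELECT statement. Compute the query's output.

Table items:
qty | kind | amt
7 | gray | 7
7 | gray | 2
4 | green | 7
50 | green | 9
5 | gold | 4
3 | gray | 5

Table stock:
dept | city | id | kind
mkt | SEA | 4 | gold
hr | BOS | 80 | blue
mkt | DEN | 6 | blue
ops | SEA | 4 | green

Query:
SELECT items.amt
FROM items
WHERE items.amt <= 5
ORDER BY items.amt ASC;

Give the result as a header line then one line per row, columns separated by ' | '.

== RESULT ==
items.amt
2
4
5

Derivation:
After WHERE (3 rows):
items.qty | items.kind | items.amt
7 | gray | 2
5 | gold | 4
3 | gray | 5
After SELECT (3 rows):
items.amt
2
4
5
After ORDER BY (3 rows):
items.amt
2
4
5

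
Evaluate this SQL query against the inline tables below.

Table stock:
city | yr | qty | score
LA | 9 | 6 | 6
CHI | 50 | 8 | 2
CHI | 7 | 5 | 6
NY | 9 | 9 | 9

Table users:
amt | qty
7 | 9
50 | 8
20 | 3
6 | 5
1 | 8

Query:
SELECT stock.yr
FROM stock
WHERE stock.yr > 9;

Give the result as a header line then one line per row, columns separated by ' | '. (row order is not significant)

After WHERE (1 rows):
stock.city | stock.yr | stock.qty | stock.score
CHI | 50 | 8 | 2
After SELECT (1 rows):
stock.yr
50

== RESULT ==
stock.yr
50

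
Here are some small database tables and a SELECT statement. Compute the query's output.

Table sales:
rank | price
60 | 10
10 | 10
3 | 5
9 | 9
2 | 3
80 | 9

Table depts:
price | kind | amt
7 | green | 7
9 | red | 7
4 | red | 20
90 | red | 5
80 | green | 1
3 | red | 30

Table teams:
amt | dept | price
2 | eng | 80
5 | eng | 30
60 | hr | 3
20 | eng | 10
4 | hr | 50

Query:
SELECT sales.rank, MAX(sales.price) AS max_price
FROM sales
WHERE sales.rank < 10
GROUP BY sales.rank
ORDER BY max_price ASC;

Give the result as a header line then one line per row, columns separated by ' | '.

After WHERE (3 rows):
sales.rank | sales.price
3 | 5
9 | 9
2 | 3
After GROUP BY (3 rows):
sales.rank | max_price
3 | 5
9 | 9
2 | 3
After ORDER BY (3 rows):
sales.rank | max_price
2 | 3
3 | 5
9 | 9

== RESULT ==
sales.rank | max_price
2 | 3
3 | 5
9 | 9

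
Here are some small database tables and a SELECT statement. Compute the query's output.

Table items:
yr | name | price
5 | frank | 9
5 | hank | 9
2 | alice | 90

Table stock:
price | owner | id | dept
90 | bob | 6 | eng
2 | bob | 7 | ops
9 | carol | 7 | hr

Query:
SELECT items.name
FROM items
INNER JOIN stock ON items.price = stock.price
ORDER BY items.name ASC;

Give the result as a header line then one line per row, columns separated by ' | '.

After JOIN stock (3 rows):
items.yr | items.name | items.price | stock.price | stock.owner | stock.id | stock.dept
5 | frank | 9 | 9 | carol | 7 | hr
5 | hank | 9 | 9 | carol | 7 | hr
2 | alice | 90 | 90 | bob | 6 | eng
After SELECT (3 rows):
items.name
frank
hank
alice
After ORDER BY (3 rows):
items.name
alice
frank
hank

== RESULT ==
items.name
alice
frank
hank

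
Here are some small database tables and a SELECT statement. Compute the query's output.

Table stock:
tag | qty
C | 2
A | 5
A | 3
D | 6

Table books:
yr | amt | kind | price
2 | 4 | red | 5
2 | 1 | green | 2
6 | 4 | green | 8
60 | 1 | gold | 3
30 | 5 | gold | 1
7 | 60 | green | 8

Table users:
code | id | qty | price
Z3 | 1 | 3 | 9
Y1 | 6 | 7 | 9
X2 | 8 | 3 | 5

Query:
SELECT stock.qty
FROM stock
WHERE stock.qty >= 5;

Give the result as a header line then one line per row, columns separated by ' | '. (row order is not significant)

== RESULT ==
stock.qty
5
6

Derivation:
After WHERE (2 rows):
stock.tag | stock.qty
A | 5
D | 6
After SELECT (2 rows):
stock.qty
5
6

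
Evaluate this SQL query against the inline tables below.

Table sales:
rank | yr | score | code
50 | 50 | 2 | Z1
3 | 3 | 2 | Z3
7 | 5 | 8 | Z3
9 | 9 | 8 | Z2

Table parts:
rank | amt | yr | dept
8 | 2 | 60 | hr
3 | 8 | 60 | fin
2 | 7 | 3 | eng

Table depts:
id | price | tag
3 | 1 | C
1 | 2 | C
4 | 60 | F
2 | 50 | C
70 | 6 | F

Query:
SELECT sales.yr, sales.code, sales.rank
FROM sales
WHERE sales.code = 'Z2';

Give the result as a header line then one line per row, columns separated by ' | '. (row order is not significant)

== RESULT ==
sales.yr | sales.code | sales.rank
9 | Z2 | 9

Derivation:
After WHERE (1 rows):
sales.rank | sales.yr | sales.score | sales.code
9 | 9 | 8 | Z2
After SELECT (1 rows):
sales.yr | sales.code | sales.rank
9 | Z2 | 9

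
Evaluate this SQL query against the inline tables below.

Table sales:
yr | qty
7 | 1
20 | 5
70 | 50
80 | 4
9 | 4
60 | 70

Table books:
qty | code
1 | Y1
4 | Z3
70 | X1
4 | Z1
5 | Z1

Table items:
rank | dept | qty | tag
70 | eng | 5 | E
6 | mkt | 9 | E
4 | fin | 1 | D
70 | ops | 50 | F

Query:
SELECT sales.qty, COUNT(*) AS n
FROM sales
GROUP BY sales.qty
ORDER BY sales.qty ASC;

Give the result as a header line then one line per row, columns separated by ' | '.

After GROUP BY (5 rows):
sales.qty | n
1 | 1
5 | 1
50 | 1
4 | 2
70 | 1
After ORDER BY (5 rows):
sales.qty | n
1 | 1
4 | 2
5 | 1
50 | 1
70 | 1

== RESULT ==
sales.qty | n
1 | 1
4 | 2
5 | 1
50 | 1
70 | 1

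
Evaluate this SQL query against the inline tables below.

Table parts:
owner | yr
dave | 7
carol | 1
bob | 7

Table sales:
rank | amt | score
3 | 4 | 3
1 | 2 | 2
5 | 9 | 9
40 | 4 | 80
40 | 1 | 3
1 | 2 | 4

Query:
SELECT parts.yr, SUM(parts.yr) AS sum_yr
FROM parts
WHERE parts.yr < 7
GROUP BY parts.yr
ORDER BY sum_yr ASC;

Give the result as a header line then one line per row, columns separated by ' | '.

== RESULT ==
parts.yr | sum_yr
1 | 1

Derivation:
After WHERE (1 rows):
parts.owner | parts.yr
carol | 1
After GROUP BY (1 rows):
parts.yr | sum_yr
1 | 1
After ORDER BY (1 rows):
parts.yr | sum_yr
1 | 1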